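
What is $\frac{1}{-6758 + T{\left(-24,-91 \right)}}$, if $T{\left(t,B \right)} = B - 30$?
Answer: $- \frac{1}{6879} \approx -0.00014537$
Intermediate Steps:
$T{\left(t,B \right)} = -30 + B$
$\frac{1}{-6758 + T{\left(-24,-91 \right)}} = \frac{1}{-6758 - 121} = \frac{1}{-6879} = - \frac{1}{6879}$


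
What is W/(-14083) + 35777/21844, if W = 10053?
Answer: 284249759/307629052 ≈ 0.92400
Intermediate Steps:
W/(-14083) + 35777/21844 = 10053/(-14083) + 35777/21844 = 10053*(-1/14083) + 35777*(1/21844) = -10053/14083 + 35777/21844 = 284249759/307629052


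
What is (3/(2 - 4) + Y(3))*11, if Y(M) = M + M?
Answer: 99/2 ≈ 49.500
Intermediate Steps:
Y(M) = 2*M
(3/(2 - 4) + Y(3))*11 = (3/(2 - 4) + 2*3)*11 = (3/(-2) + 6)*11 = (-1/2*3 + 6)*11 = (-3/2 + 6)*11 = (9/2)*11 = 99/2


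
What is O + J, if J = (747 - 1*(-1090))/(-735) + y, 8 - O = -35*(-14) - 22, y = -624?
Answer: -798577/735 ≈ -1086.5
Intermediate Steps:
O = -460 (O = 8 - (-35*(-14) - 22) = 8 - (490 - 22) = 8 - 1*468 = 8 - 468 = -460)
J = -460477/735 (J = (747 - 1*(-1090))/(-735) - 624 = (747 + 1090)*(-1/735) - 624 = 1837*(-1/735) - 624 = -1837/735 - 624 = -460477/735 ≈ -626.50)
O + J = -460 - 460477/735 = -798577/735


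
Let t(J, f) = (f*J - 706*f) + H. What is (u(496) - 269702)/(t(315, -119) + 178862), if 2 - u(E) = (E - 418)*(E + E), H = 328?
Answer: -347076/225719 ≈ -1.5376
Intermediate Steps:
u(E) = 2 - 2*E*(-418 + E) (u(E) = 2 - (E - 418)*(E + E) = 2 - (-418 + E)*2*E = 2 - 2*E*(-418 + E))
t(J, f) = 328 - 706*f + J*f (t(J, f) = (f*J - 706*f) + 328 = (J*f - 706*f) + 328 = (-706*f + J*f) + 328 = 328 - 706*f + J*f)
(u(496) - 269702)/(t(315, -119) + 178862) = ((2 - 2*496² + 836*496) - 269702)/((328 - 706*(-119) + 315*(-119)) + 178862) = ((2 - 2*246016 + 414656) - 269702)/((328 + 84014 - 37485) + 178862) = ((2 - 492032 + 414656) - 269702)/(46857 + 178862) = (-77374 - 269702)/225719 = -347076*1/225719 = -347076/225719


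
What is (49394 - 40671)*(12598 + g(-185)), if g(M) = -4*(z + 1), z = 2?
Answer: 109787678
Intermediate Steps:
g(M) = -12 (g(M) = -4*(2 + 1) = -4*3 = -12)
(49394 - 40671)*(12598 + g(-185)) = (49394 - 40671)*(12598 - 12) = 8723*12586 = 109787678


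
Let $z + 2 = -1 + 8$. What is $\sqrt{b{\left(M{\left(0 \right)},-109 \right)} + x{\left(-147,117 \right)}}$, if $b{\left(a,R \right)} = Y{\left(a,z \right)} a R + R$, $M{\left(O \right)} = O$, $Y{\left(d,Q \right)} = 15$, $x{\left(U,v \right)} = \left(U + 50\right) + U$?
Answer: $i \sqrt{353} \approx 18.788 i$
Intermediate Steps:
$z = 5$ ($z = -2 + \left(-1 + 8\right) = -2 + 7 = 5$)
$x{\left(U,v \right)} = 50 + 2 U$ ($x{\left(U,v \right)} = \left(50 + U\right) + U = 50 + 2 U$)
$b{\left(a,R \right)} = R + 15 R a$ ($b{\left(a,R \right)} = 15 a R + R = 15 R a + R = R + 15 R a$)
$\sqrt{b{\left(M{\left(0 \right)},-109 \right)} + x{\left(-147,117 \right)}} = \sqrt{- 109 \left(1 + 15 \cdot 0\right) + \left(50 + 2 \left(-147\right)\right)} = \sqrt{- 109 \left(1 + 0\right) + \left(50 - 294\right)} = \sqrt{\left(-109\right) 1 - 244} = \sqrt{-109 - 244} = \sqrt{-353} = i \sqrt{353}$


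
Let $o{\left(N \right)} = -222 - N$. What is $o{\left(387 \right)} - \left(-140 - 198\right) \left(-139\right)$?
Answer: $-47591$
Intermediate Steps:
$o{\left(387 \right)} - \left(-140 - 198\right) \left(-139\right) = \left(-222 - 387\right) - \left(-140 - 198\right) \left(-139\right) = \left(-222 - 387\right) - \left(-338\right) \left(-139\right) = -609 - 46982 = -47591$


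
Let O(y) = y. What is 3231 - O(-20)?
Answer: 3251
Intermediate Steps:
3231 - O(-20) = 3231 - 1*(-20) = 3231 + 20 = 3251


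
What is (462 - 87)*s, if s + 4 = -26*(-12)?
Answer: 115500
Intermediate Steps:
s = 308 (s = -4 - 26*(-12) = -4 + 312 = 308)
(462 - 87)*s = (462 - 87)*308 = 375*308 = 115500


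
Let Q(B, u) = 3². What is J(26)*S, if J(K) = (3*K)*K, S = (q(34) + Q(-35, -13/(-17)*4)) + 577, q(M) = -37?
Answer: 1113372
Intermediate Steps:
Q(B, u) = 9
S = 549 (S = (-37 + 9) + 577 = -28 + 577 = 549)
J(K) = 3*K²
J(26)*S = (3*26²)*549 = (3*676)*549 = 2028*549 = 1113372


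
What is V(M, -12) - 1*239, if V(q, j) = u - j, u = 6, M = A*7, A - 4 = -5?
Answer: -221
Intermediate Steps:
A = -1 (A = 4 - 5 = -1)
M = -7 (M = -1*7 = -7)
V(q, j) = 6 - j
V(M, -12) - 1*239 = (6 - 1*(-12)) - 1*239 = (6 + 12) - 239 = 18 - 239 = -221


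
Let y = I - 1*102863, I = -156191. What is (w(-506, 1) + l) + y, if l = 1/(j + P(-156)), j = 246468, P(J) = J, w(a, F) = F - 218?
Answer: -63861558551/246312 ≈ -2.5927e+5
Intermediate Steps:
w(a, F) = -218 + F
y = -259054 (y = -156191 - 1*102863 = -156191 - 102863 = -259054)
l = 1/246312 (l = 1/(246468 - 156) = 1/246312 ≈ 4.0599e-6)
(w(-506, 1) + l) + y = ((-218 + 1) + 1/246312) - 259054 = (-217 + 1/246312) - 259054 = -53449703/246312 - 259054 = -63861558551/246312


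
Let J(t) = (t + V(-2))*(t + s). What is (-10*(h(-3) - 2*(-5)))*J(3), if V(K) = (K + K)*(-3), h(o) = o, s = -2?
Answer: -1050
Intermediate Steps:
V(K) = -6*K (V(K) = (2*K)*(-3) = -6*K)
J(t) = (-2 + t)*(12 + t) (J(t) = (t - 6*(-2))*(t - 2) = (t + 12)*(-2 + t) = (12 + t)*(-2 + t) = (-2 + t)*(12 + t))
(-10*(h(-3) - 2*(-5)))*J(3) = (-10*(-3 - 2*(-5)))*(-24 + 3**2 + 10*3) = (-10*(-3 + 10))*(-24 + 9 + 30) = -10*7*15 = -70*15 = -1050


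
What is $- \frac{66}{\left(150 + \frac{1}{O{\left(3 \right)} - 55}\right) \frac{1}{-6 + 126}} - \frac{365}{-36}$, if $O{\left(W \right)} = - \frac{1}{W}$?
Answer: $- \frac{12747505}{298764} \approx -42.667$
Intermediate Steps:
$- \frac{66}{\left(150 + \frac{1}{O{\left(3 \right)} - 55}\right) \frac{1}{-6 + 126}} - \frac{365}{-36} = - \frac{66}{\left(150 + \frac{1}{- \frac{1}{3} - 55}\right) \frac{1}{-6 + 126}} - \frac{365}{-36} = - \frac{66}{\left(150 + \frac{1}{\left(-1\right) \frac{1}{3} - 55}\right) \frac{1}{120}} - - \frac{365}{36} = - \frac{66}{\left(150 + \frac{1}{- \frac{1}{3} - 55}\right) \frac{1}{120}} + \frac{365}{36} = - \frac{66}{\left(150 + \frac{1}{- \frac{166}{3}}\right) \frac{1}{120}} + \frac{365}{36} = - \frac{66}{\left(150 - \frac{3}{166}\right) \frac{1}{120}} + \frac{365}{36} = - \frac{66}{\frac{24897}{166} \cdot \frac{1}{120}} + \frac{365}{36} = - \frac{66}{\frac{8299}{6640}} + \frac{365}{36} = \left(-66\right) \frac{6640}{8299} + \frac{365}{36} = - \frac{438240}{8299} + \frac{365}{36} = - \frac{12747505}{298764}$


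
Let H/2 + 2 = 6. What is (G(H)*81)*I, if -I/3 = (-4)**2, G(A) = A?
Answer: -31104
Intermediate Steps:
H = 8 (H = -4 + 2*6 = -4 + 12 = 8)
I = -48 (I = -3*(-4)**2 = -3*16 = -48)
(G(H)*81)*I = (8*81)*(-48) = 648*(-48) = -31104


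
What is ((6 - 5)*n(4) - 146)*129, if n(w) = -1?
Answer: -18963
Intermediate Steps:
((6 - 5)*n(4) - 146)*129 = ((6 - 5)*(-1) - 146)*129 = (1*(-1) - 146)*129 = (-1 - 146)*129 = -147*129 = -18963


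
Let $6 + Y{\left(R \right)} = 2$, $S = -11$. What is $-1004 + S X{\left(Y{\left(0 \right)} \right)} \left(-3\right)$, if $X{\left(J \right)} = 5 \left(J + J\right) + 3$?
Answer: $-2225$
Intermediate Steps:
$Y{\left(R \right)} = -4$ ($Y{\left(R \right)} = -6 + 2 = -4$)
$X{\left(J \right)} = 3 + 10 J$ ($X{\left(J \right)} = 5 \cdot 2 J + 3 = 10 J + 3 = 3 + 10 J$)
$-1004 + S X{\left(Y{\left(0 \right)} \right)} \left(-3\right) = -1004 + - 11 \left(3 + 10 \left(-4\right)\right) \left(-3\right) = -1004 + - 11 \left(3 - 40\right) \left(-3\right) = -1004 + \left(-11\right) \left(-37\right) \left(-3\right) = -1004 + 407 \left(-3\right) = -1004 - 1221 = -2225$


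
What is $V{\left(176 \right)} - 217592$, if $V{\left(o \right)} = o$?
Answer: $-217416$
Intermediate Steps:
$V{\left(176 \right)} - 217592 = 176 - 217592 = -217416$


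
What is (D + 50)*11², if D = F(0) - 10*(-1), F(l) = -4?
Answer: 6776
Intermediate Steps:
D = 6 (D = -4 - 10*(-1) = -4 + 10 = 6)
(D + 50)*11² = (6 + 50)*11² = 56*121 = 6776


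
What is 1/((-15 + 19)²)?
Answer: 1/16 ≈ 0.062500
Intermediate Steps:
1/((-15 + 19)²) = 1/(4²) = 1/16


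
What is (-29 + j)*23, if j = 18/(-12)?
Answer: -1403/2 ≈ -701.50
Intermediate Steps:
j = -3/2 (j = 18*(-1/12) = -3/2 ≈ -1.5000)
(-29 + j)*23 = (-29 - 3/2)*23 = -61/2*23 = -1403/2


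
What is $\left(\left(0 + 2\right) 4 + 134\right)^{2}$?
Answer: $20164$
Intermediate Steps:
$\left(\left(0 + 2\right) 4 + 134\right)^{2} = \left(2 \cdot 4 + 134\right)^{2} = \left(8 + 134\right)^{2} = 142^{2} = 20164$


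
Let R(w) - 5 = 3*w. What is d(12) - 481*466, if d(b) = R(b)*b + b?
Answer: -223642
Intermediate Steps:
R(w) = 5 + 3*w
d(b) = b + b*(5 + 3*b) (d(b) = (5 + 3*b)*b + b = b*(5 + 3*b) + b = b + b*(5 + 3*b))
d(12) - 481*466 = 3*12*(2 + 12) - 481*466 = 3*12*14 - 224146 = 504 - 224146 = -223642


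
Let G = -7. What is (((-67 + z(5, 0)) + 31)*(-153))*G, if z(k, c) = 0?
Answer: -38556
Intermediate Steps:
(((-67 + z(5, 0)) + 31)*(-153))*G = (((-67 + 0) + 31)*(-153))*(-7) = ((-67 + 31)*(-153))*(-7) = -36*(-153)*(-7) = 5508*(-7) = -38556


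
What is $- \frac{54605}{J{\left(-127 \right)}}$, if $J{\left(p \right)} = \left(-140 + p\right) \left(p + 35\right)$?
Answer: $- \frac{54605}{24564} \approx -2.223$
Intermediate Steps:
$J{\left(p \right)} = \left(-140 + p\right) \left(35 + p\right)$
$- \frac{54605}{J{\left(-127 \right)}} = - \frac{54605}{-4900 + \left(-127\right)^{2} - -13335} = - \frac{54605}{-4900 + 16129 + 13335} = - \frac{54605}{24564}$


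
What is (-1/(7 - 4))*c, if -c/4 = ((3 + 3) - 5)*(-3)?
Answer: -4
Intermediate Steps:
c = 12 (c = -4*((3 + 3) - 5)*(-3) = -4*(6 - 5)*(-3) = -4*(-3) = 12)
(-1/(7 - 4))*c = (-1/(7 - 4))*12 = (-1/3)*12 = ((⅓)*(-1))*12 = -⅓*12 = -4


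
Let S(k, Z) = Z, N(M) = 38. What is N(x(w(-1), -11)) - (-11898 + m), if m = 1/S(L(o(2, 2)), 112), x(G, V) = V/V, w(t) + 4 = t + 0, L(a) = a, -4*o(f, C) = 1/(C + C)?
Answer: 1336831/112 ≈ 11936.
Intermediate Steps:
o(f, C) = -1/(8*C) (o(f, C) = -1/(4*(C + C)) = -1/(2*C)/4 = -1/(8*C))
w(t) = -4 + t (w(t) = -4 + (t + 0) = -4 + t)
x(G, V) = 1
m = 1/112 ≈ 0.0089286
N(x(w(-1), -11)) - (-11898 + m) = 38 - (-11898 + 1/112) = 38 - 1*(-1332575/112) = 38 + 1332575/112 = 1336831/112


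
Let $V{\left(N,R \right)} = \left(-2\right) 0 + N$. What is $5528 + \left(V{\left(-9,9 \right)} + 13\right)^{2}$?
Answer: $5544$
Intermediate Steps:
$V{\left(N,R \right)} = N$ ($V{\left(N,R \right)} = 0 + N = N$)
$5528 + \left(V{\left(-9,9 \right)} + 13\right)^{2} = 5528 + \left(-9 + 13\right)^{2} = 5528 + 4^{2} = 5528 + 16 = 5544$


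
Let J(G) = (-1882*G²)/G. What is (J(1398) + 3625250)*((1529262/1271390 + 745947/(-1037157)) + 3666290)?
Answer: 801085349992293146275976/219771839705 ≈ 3.6451e+12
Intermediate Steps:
J(G) = -1882*G
(J(1398) + 3625250)*((1529262/1271390 + 745947/(-1037157)) + 3666290) = (-1882*1398 + 3625250)*((1529262/1271390 + 745947/(-1037157)) + 3666290) = (-2631036 + 3625250)*((1529262*(1/1271390) + 745947*(-1/1037157)) + 3666290) = 994214*((764631/635695 - 248649/345719) + 3666290) = 994214*(106282538634/219771839705 + 3666290) = 994214*(805747404474583084/219771839705) = 801085349992293146275976/219771839705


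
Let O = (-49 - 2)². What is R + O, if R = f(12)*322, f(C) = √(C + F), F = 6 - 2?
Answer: 3889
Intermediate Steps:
F = 4
f(C) = √(4 + C) (f(C) = √(C + 4) = √(4 + C))
O = 2601 (O = (-51)² = 2601)
R = 1288 (R = √(4 + 12)*322 = √16*322 = 4*322 = 1288)
R + O = 1288 + 2601 = 3889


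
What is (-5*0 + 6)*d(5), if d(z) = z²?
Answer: 150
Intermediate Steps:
(-5*0 + 6)*d(5) = (-5*0 + 6)*5² = (0 + 6)*25 = 6*25 = 150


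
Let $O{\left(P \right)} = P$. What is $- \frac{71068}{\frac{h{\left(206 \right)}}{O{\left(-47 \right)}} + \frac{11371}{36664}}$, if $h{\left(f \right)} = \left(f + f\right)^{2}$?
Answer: $\frac{122464946144}{6222959579} \approx 19.68$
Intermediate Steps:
$h{\left(f \right)} = 4 f^{2}$ ($h{\left(f \right)} = \left(2 f\right)^{2} = 4 f^{2}$)
$- \frac{71068}{\frac{h{\left(206 \right)}}{O{\left(-47 \right)}} + \frac{11371}{36664}} = - \frac{71068}{\frac{4 \cdot 206^{2}}{-47} + \frac{11371}{36664}} = - \frac{71068}{4 \cdot 42436 \left(- \frac{1}{47}\right) + 11371 \cdot \frac{1}{36664}} = - \frac{71068}{169744 \left(- \frac{1}{47}\right) + \frac{11371}{36664}} = - \frac{71068}{- \frac{169744}{47} + \frac{11371}{36664}} = - \frac{71068}{- \frac{6222959579}{1723208}} = \left(-71068\right) \left(- \frac{1723208}{6222959579}\right) = \frac{122464946144}{6222959579}$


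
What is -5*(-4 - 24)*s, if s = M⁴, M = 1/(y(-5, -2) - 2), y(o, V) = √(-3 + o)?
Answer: 35/(4*(1 - I*√2)⁴) ≈ -0.75617 - 0.61108*I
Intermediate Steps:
M = 1/(-2 + 2*I*√2) (M = 1/(√(-3 - 5) - 2) = 1/(√(-8) - 2) = 1/(2*I*√2 - 2) = 1/(-2 + 2*I*√2) ≈ -0.16667 - 0.2357*I)
s = (-⅙ - I*√2/6)⁴ ≈ -0.0054012 - 0.0043649*I
-5*(-4 - 24)*s = -5*(-4 - 24)*1/(16*(1 - I*√2)⁴) = -(-140)*1/(16*(1 - I*√2)⁴) = -(-35)/(4*(1 - I*√2)⁴) = 35/(4*(1 - I*√2)⁴)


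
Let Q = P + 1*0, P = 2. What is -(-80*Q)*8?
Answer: 1280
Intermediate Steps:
Q = 2 (Q = 2 + 1*0 = 2 + 0 = 2)
-(-80*Q)*8 = -(-80*2)*8 = -(-160)*8 = -1*(-1280) = 1280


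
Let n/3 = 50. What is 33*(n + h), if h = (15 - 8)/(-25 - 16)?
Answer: 202719/41 ≈ 4944.4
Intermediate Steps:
n = 150 (n = 3*50 = 150)
h = -7/41 (h = 7/(-41) = 7*(-1/41) = -7/41 ≈ -0.17073)
33*(n + h) = 33*(150 - 7/41) = 33*(6143/41) = 202719/41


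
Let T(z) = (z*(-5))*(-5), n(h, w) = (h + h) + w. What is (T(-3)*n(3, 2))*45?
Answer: -27000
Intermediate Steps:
n(h, w) = w + 2*h (n(h, w) = 2*h + w = w + 2*h)
T(z) = 25*z (T(z) = -5*z*(-5) = 25*z)
(T(-3)*n(3, 2))*45 = ((25*(-3))*(2 + 2*3))*45 = -75*(2 + 6)*45 = -75*8*45 = -600*45 = -27000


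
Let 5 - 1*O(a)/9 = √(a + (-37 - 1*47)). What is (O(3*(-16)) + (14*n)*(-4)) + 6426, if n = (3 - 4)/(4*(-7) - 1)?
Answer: 187603/29 - 18*I*√33 ≈ 6469.1 - 103.4*I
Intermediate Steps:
O(a) = 45 - 9*√(-84 + a) (O(a) = 45 - 9*√(a + (-37 - 1*47)) = 45 - 9*√(a + (-37 - 47)) = 45 - 9*√(a - 84) = 45 - 9*√(-84 + a))
n = 1/29 (n = -1/(-28 - 1) = -1/(-29) = -1*(-1/29) = 1/29 ≈ 0.034483)
(O(3*(-16)) + (14*n)*(-4)) + 6426 = ((45 - 9*√(-84 + 3*(-16))) + (14*(1/29))*(-4)) + 6426 = ((45 - 9*√(-84 - 48)) + (14/29)*(-4)) + 6426 = ((45 - 18*I*√33) - 56/29) + 6426 = (1249/29 - 18*I*√33) + 6426 = 187603/29 - 18*I*√33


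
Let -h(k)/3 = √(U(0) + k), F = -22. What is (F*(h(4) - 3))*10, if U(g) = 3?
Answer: 660 + 660*√7 ≈ 2406.2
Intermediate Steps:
h(k) = -3*√(3 + k)
(F*(h(4) - 3))*10 = -22*(-3*√(3 + 4) - 3)*10 = -22*(-3*√7 - 3)*10 = -22*(-3 - 3*√7)*10 = (66 + 66*√7)*10 = 660 + 660*√7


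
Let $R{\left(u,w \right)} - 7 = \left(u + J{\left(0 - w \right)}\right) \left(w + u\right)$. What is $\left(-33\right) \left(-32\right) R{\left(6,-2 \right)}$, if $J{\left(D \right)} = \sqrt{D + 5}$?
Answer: $32736 + 4224 \sqrt{7} \approx 43912.0$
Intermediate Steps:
$J{\left(D \right)} = \sqrt{5 + D}$
$R{\left(u,w \right)} = 7 + \left(u + w\right) \left(u + \sqrt{5 - w}\right)$ ($R{\left(u,w \right)} = 7 + \left(u + \sqrt{5 + \left(0 - w\right)}\right) \left(w + u\right) = 7 + \left(u + \sqrt{5 - w}\right) \left(u + w\right) = 7 + \left(u + w\right) \left(u + \sqrt{5 - w}\right)$)
$\left(-33\right) \left(-32\right) R{\left(6,-2 \right)} = \left(-33\right) \left(-32\right) \left(7 + 6^{2} + 6 \left(-2\right) + 6 \sqrt{5 - -2} - 2 \sqrt{5 - -2}\right) = 1056 \left(7 + 36 - 12 + 6 \sqrt{5 + 2} - 2 \sqrt{5 + 2}\right) = 1056 \left(7 + 36 - 12 + 6 \sqrt{7} - 2 \sqrt{7}\right) = 1056 \left(31 + 4 \sqrt{7}\right) = 32736 + 4224 \sqrt{7}$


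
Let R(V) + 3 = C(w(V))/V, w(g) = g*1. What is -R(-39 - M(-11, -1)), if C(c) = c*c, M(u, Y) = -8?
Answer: 34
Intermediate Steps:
w(g) = g
C(c) = c**2
R(V) = -3 + V (R(V) = -3 + V**2/V = -3 + V)
-R(-39 - M(-11, -1)) = -(-3 + (-39 - 1*(-8))) = -(-3 + (-39 + 8)) = -(-3 - 31) = -1*(-34) = 34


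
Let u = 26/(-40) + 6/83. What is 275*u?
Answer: -52745/332 ≈ -158.87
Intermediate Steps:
u = -959/1660 (u = 26*(-1/40) + 6*(1/83) = -13/20 + 6/83 = -959/1660 ≈ -0.57771)
275*u = 275*(-959/1660) = -52745/332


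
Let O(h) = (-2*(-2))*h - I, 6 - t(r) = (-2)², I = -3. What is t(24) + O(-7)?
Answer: -23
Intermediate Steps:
t(r) = 2 (t(r) = 6 - 1*(-2)² = 6 - 1*4 = 6 - 4 = 2)
O(h) = 3 + 4*h (O(h) = (-2*(-2))*h - 1*(-3) = 4*h + 3 = 3 + 4*h)
t(24) + O(-7) = 2 + (3 + 4*(-7)) = 2 + (3 - 28) = 2 - 25 = -23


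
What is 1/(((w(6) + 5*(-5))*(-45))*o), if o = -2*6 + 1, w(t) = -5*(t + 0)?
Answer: -1/27225 ≈ -3.6731e-5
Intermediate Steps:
w(t) = -5*t
o = -11 (o = -12 + 1 = -11)
1/(((w(6) + 5*(-5))*(-45))*o) = 1/(((-5*6 + 5*(-5))*(-45))*(-11)) = 1/(((-30 - 25)*(-45))*(-11)) = 1/(-55*(-45)*(-11)) = 1/(2475*(-11)) = 1/(-27225) = -1/27225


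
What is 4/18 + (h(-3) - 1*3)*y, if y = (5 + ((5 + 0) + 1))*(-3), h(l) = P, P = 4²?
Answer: -3859/9 ≈ -428.78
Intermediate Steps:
P = 16
h(l) = 16
y = -33 (y = (5 + (5 + 1))*(-3) = (5 + 6)*(-3) = 11*(-3) = -33)
4/18 + (h(-3) - 1*3)*y = 4/18 + (16 - 1*3)*(-33) = 4*(1/18) + (16 - 3)*(-33) = 2/9 + 13*(-33) = 2/9 - 429 = -3859/9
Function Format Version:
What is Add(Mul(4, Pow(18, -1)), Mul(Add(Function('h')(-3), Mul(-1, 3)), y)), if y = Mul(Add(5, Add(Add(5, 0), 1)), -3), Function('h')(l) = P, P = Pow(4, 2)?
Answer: Rational(-3859, 9) ≈ -428.78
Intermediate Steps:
P = 16
Function('h')(l) = 16
y = -33 (y = Mul(Add(5, Add(5, 1)), -3) = Mul(Add(5, 6), -3) = Mul(11, -3) = -33)
Add(Mul(4, Pow(18, -1)), Mul(Add(Function('h')(-3), Mul(-1, 3)), y)) = Add(Mul(4, Pow(18, -1)), Mul(Add(16, Mul(-1, 3)), -33)) = Add(Mul(4, Rational(1, 18)), Mul(Add(16, -3), -33)) = Add(Rational(2, 9), Mul(13, -33)) = Add(Rational(2, 9), -429) = Rational(-3859, 9)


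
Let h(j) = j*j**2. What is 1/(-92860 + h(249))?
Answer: 1/15345389 ≈ 6.5166e-8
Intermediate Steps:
h(j) = j**3
1/(-92860 + h(249)) = 1/(-92860 + 249**3) = 1/(-92860 + 15438249) = 1/15345389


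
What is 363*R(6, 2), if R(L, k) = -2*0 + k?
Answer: 726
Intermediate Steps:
R(L, k) = k (R(L, k) = 0 + k = k)
363*R(6, 2) = 363*2 = 726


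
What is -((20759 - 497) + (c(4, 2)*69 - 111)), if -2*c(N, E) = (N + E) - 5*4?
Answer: -20634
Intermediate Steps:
c(N, E) = 10 - E/2 - N/2 (c(N, E) = -((N + E) - 5*4)/2 = -((E + N) - 20)/2 = -(-20 + E + N)/2 = 10 - E/2 - N/2)
-((20759 - 497) + (c(4, 2)*69 - 111)) = -((20759 - 497) + ((10 - ½*2 - ½*4)*69 - 111)) = -(20262 + ((10 - 1 - 2)*69 - 111)) = -(20262 + (7*69 - 111)) = -(20262 + (483 - 111)) = -(20262 + 372) = -1*20634 = -20634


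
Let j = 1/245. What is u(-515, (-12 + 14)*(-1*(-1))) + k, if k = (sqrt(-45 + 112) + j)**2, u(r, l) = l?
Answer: 4141726/60025 + 2*sqrt(67)/245 ≈ 69.067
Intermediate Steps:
j = 1/245 ≈ 0.0040816
k = (1/245 + sqrt(67))**2 (k = (sqrt(-45 + 112) + 1/245)**2 = (sqrt(67) + 1/245)**2 = (1/245 + sqrt(67))**2 ≈ 67.067)
u(-515, (-12 + 14)*(-1*(-1))) + k = (-12 + 14)*(-1*(-1)) + (4021676/60025 + 2*sqrt(67)/245) = 2*1 + (4021676/60025 + 2*sqrt(67)/245) = 2 + (4021676/60025 + 2*sqrt(67)/245) = 4141726/60025 + 2*sqrt(67)/245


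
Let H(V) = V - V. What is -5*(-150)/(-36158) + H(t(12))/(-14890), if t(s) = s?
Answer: -375/18079 ≈ -0.020742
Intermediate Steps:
H(V) = 0
-5*(-150)/(-36158) + H(t(12))/(-14890) = -5*(-150)/(-36158) + 0/(-14890) = 750*(-1/36158) + 0*(-1/14890) = -375/18079 + 0 = -375/18079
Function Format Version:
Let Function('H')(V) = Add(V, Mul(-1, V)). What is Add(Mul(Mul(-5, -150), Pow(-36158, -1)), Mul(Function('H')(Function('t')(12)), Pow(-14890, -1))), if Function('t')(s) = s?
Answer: Rational(-375, 18079) ≈ -0.020742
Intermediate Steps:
Function('H')(V) = 0
Add(Mul(Mul(-5, -150), Pow(-36158, -1)), Mul(Function('H')(Function('t')(12)), Pow(-14890, -1))) = Add(Mul(Mul(-5, -150), Pow(-36158, -1)), Mul(0, Pow(-14890, -1))) = Add(Mul(750, Rational(-1, 36158)), Mul(0, Rational(-1, 14890))) = Add(Rational(-375, 18079), 0) = Rational(-375, 18079)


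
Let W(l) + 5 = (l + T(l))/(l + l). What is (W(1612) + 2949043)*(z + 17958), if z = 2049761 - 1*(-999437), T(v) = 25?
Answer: 7290399889551561/806 ≈ 9.0452e+12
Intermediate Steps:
z = 3049198 (z = 2049761 + 999437 = 3049198)
W(l) = -5 + (25 + l)/(2*l) (W(l) = -5 + (l + 25)/(l + l) = -5 + (25 + l)/((2*l)) = -5 + (25 + l)*(1/(2*l)) = -5 + (25 + l)/(2*l))
(W(1612) + 2949043)*(z + 17958) = ((1/2)*(25 - 9*1612)/1612 + 2949043)*(3049198 + 17958) = ((1/2)*(1/1612)*(25 - 14508) + 2949043)*3067156 = ((1/2)*(1/1612)*(-14483) + 2949043)*3067156 = (-14483/3224 + 2949043)*3067156 = (9507700149/3224)*3067156 = 7290399889551561/806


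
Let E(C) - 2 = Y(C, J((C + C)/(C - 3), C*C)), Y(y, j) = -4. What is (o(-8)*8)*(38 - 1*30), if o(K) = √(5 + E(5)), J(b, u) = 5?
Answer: 64*√3 ≈ 110.85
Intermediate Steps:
E(C) = -2 (E(C) = 2 - 4 = -2)
o(K) = √3 (o(K) = √(5 - 2) = √3)
(o(-8)*8)*(38 - 1*30) = (√3*8)*(38 - 1*30) = (8*√3)*(38 - 30) = (8*√3)*8 = 64*√3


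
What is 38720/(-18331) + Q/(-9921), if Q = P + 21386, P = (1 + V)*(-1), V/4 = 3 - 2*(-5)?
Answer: -258398781/60620617 ≈ -4.2626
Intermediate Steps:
V = 52 (V = 4*(3 - 2*(-5)) = 4*(3 + 10) = 4*13 = 52)
P = -53 (P = (1 + 52)*(-1) = 53*(-1) = -53)
Q = 21333 (Q = -53 + 21386 = 21333)
38720/(-18331) + Q/(-9921) = 38720/(-18331) + 21333/(-9921) = 38720*(-1/18331) + 21333*(-1/9921) = -38720/18331 - 7111/3307 = -258398781/60620617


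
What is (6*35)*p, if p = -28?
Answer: -5880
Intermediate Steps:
(6*35)*p = (6*35)*(-28) = 210*(-28) = -5880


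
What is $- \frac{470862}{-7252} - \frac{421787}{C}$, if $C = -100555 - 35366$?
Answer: $\frac{129457207}{1902894} \approx 68.032$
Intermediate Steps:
$C = -135921$ ($C = -100555 - 35366 = -135921$)
$- \frac{470862}{-7252} - \frac{421787}{C} = - \frac{470862}{-7252} - \frac{421787}{-135921} = \left(-470862\right) \left(- \frac{1}{7252}\right) - - \frac{421787}{135921} = \frac{909}{14} + \frac{421787}{135921} = \frac{129457207}{1902894}$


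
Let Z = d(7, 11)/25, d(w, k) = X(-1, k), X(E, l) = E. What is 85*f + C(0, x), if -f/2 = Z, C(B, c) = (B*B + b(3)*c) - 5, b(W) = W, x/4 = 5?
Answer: 309/5 ≈ 61.800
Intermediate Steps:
x = 20 (x = 4*5 = 20)
d(w, k) = -1
C(B, c) = -5 + B² + 3*c (C(B, c) = (B*B + 3*c) - 5 = (B² + 3*c) - 5 = -5 + B² + 3*c)
Z = -1/25 ≈ -0.040000
f = 2/25 (f = -2*(-1/25) = 2/25 ≈ 0.080000)
85*f + C(0, x) = 85*(2/25) + (-5 + 0² + 3*20) = 34/5 + (-5 + 0 + 60) = 34/5 + 55 = 309/5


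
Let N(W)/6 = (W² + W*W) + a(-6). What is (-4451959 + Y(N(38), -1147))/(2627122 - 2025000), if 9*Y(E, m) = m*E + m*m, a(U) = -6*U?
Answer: -29437495/2709549 ≈ -10.864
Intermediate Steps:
N(W) = 216 + 12*W² (N(W) = 6*((W² + W*W) - 6*(-6)) = 6*((W² + W²) + 36) = 6*(2*W² + 36) = 6*(36 + 2*W²) = 216 + 12*W²)
Y(E, m) = m²/9 + E*m/9 (Y(E, m) = (m*E + m*m)/9 = (E*m + m²)/9 = (m² + E*m)/9 = m²/9 + E*m/9)
(-4451959 + Y(N(38), -1147))/(2627122 - 2025000) = (-4451959 + (⅑)*(-1147)*((216 + 12*38²) - 1147))/(2627122 - 2025000) = (-4451959 + (⅑)*(-1147)*((216 + 12*1444) - 1147))/602122 = (-4451959 + (⅑)*(-1147)*((216 + 17328) - 1147))*(1/602122) = (-4451959 + (⅑)*(-1147)*(17544 - 1147))*(1/602122) = (-4451959 + (⅑)*(-1147)*16397)*(1/602122) = (-4451959 - 18807359/9)*(1/602122) = -58874990/9*1/602122 = -29437495/2709549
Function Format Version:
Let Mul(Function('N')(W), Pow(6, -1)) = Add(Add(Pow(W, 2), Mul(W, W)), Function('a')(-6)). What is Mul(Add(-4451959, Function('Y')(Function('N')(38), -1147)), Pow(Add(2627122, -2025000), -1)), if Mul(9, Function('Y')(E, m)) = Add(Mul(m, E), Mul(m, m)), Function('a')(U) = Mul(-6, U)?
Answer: Rational(-29437495, 2709549) ≈ -10.864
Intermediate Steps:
Function('N')(W) = Add(216, Mul(12, Pow(W, 2))) (Function('N')(W) = Mul(6, Add(Add(Pow(W, 2), Mul(W, W)), Mul(-6, -6))) = Mul(6, Add(Add(Pow(W, 2), Pow(W, 2)), 36)) = Mul(6, Add(Mul(2, Pow(W, 2)), 36)) = Mul(6, Add(36, Mul(2, Pow(W, 2)))) = Add(216, Mul(12, Pow(W, 2))))
Function('Y')(E, m) = Add(Mul(Rational(1, 9), Pow(m, 2)), Mul(Rational(1, 9), E, m)) (Function('Y')(E, m) = Mul(Rational(1, 9), Add(Mul(m, E), Mul(m, m))) = Mul(Rational(1, 9), Add(Mul(E, m), Pow(m, 2))) = Mul(Rational(1, 9), Add(Pow(m, 2), Mul(E, m))) = Add(Mul(Rational(1, 9), Pow(m, 2)), Mul(Rational(1, 9), E, m)))
Mul(Add(-4451959, Function('Y')(Function('N')(38), -1147)), Pow(Add(2627122, -2025000), -1)) = Mul(Add(-4451959, Mul(Rational(1, 9), -1147, Add(Add(216, Mul(12, Pow(38, 2))), -1147))), Pow(Add(2627122, -2025000), -1)) = Mul(Add(-4451959, Mul(Rational(1, 9), -1147, Add(Add(216, Mul(12, 1444)), -1147))), Pow(602122, -1)) = Mul(Add(-4451959, Mul(Rational(1, 9), -1147, Add(Add(216, 17328), -1147))), Rational(1, 602122)) = Mul(Add(-4451959, Mul(Rational(1, 9), -1147, Add(17544, -1147))), Rational(1, 602122)) = Mul(Add(-4451959, Mul(Rational(1, 9), -1147, 16397)), Rational(1, 602122)) = Mul(Add(-4451959, Rational(-18807359, 9)), Rational(1, 602122)) = Mul(Rational(-58874990, 9), Rational(1, 602122)) = Rational(-29437495, 2709549)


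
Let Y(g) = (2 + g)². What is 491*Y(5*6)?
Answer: 502784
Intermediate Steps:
491*Y(5*6) = 491*(2 + 5*6)² = 491*(2 + 30)² = 491*32² = 491*1024 = 502784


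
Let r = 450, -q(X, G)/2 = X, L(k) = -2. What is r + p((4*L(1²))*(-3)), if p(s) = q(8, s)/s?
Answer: 1348/3 ≈ 449.33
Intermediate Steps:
q(X, G) = -2*X
p(s) = -16/s (p(s) = (-2*8)/s = -16/s)
r + p((4*L(1²))*(-3)) = 450 - 16/((4*(-2))*(-3)) = 450 - 16/((-8*(-3))) = 450 - 16/24 = 450 - 16*1/24 = 450 - ⅔ = 1348/3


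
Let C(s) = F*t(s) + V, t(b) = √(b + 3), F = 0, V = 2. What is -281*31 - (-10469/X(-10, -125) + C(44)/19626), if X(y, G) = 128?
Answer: -10838841335/1256064 ≈ -8629.2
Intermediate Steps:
t(b) = √(3 + b)
C(s) = 2 (C(s) = 0*√(3 + s) + 2 = 0 + 2 = 2)
-281*31 - (-10469/X(-10, -125) + C(44)/19626) = -281*31 - (-10469/128 + 2/19626) = -8711 - (-10469*1/128 + 2*(1/19626)) = -8711 - (-10469/128 + 1/9813) = -8711 - 1*(-102732169/1256064) = -8711 + 102732169/1256064 = -10838841335/1256064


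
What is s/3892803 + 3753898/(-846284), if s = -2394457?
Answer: -8319788021941/1647208447026 ≈ -5.0508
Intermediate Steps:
s/3892803 + 3753898/(-846284) = -2394457/3892803 + 3753898/(-846284) = -2394457*1/3892803 + 3753898*(-1/846284) = -2394457/3892803 - 1876949/423142 = -8319788021941/1647208447026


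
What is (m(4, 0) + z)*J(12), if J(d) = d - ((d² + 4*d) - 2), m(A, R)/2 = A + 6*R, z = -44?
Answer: 6408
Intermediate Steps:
m(A, R) = 2*A + 12*R (m(A, R) = 2*(A + 6*R) = 2*A + 12*R)
J(d) = 2 - d² - 3*d (J(d) = d - (-2 + d² + 4*d) = d + (2 - d² - 4*d) = 2 - d² - 3*d)
(m(4, 0) + z)*J(12) = ((2*4 + 12*0) - 44)*(2 - 1*12² - 3*12) = ((8 + 0) - 44)*(2 - 1*144 - 36) = (8 - 44)*(2 - 144 - 36) = -36*(-178) = 6408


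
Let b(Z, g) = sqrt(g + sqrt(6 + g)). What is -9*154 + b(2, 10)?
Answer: -1386 + sqrt(14) ≈ -1382.3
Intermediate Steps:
-9*154 + b(2, 10) = -9*154 + sqrt(10 + sqrt(6 + 10)) = -1386 + sqrt(10 + sqrt(16)) = -1386 + sqrt(10 + 4) = -1386 + sqrt(14)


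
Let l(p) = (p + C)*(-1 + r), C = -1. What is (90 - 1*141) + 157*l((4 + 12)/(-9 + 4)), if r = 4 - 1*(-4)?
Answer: -23334/5 ≈ -4666.8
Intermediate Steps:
r = 8 (r = 4 + 4 = 8)
l(p) = -7 + 7*p (l(p) = (p - 1)*(-1 + 8) = (-1 + p)*7 = -7 + 7*p)
(90 - 1*141) + 157*l((4 + 12)/(-9 + 4)) = (90 - 1*141) + 157*(-7 + 7*((4 + 12)/(-9 + 4))) = (90 - 141) + 157*(-7 + 7*(16/(-5))) = -51 + 157*(-7 + 7*(16*(-1/5))) = -51 + 157*(-7 + 7*(-16/5)) = -51 + 157*(-7 - 112/5) = -51 + 157*(-147/5) = -51 - 23079/5 = -23334/5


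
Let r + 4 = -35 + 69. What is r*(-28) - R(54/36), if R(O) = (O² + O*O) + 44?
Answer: -1777/2 ≈ -888.50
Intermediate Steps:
R(O) = 44 + 2*O² (R(O) = (O² + O²) + 44 = 2*O² + 44 = 44 + 2*O²)
r = 30 (r = -4 + (-35 + 69) = -4 + 34 = 30)
r*(-28) - R(54/36) = 30*(-28) - (44 + 2*(54/36)²) = -840 - (44 + 2*(54*(1/36))²) = -840 - (44 + 2*(3/2)²) = -840 - (44 + 2*(9/4)) = -840 - (44 + 9/2) = -840 - 1*97/2 = -840 - 97/2 = -1777/2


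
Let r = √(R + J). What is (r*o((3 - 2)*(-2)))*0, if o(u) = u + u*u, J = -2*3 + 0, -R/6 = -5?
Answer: 0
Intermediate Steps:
R = 30 (R = -6*(-5) = 30)
J = -6 (J = -6 + 0 = -6)
o(u) = u + u²
r = 2*√6 (r = √(30 - 6) = √24 = 2*√6 ≈ 4.8990)
(r*o((3 - 2)*(-2)))*0 = ((2*√6)*(((3 - 2)*(-2))*(1 + (3 - 2)*(-2))))*0 = ((2*√6)*((1*(-2))*(1 + 1*(-2))))*0 = ((2*√6)*(-2*(1 - 2)))*0 = ((2*√6)*(-2*(-1)))*0 = ((2*√6)*2)*0 = (4*√6)*0 = 0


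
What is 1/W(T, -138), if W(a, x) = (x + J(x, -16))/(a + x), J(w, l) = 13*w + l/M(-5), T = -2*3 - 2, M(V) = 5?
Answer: 365/4838 ≈ 0.075444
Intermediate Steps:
T = -8 (T = -6 - 2 = -8)
J(w, l) = 13*w + l/5
W(a, x) = (-16/5 + 14*x)/(a + x) (W(a, x) = (x + (13*x + (⅕)*(-16)))/(a + x) = (x + (13*x - 16/5))/(a + x) = (x + (-16/5 + 13*x))/(a + x) = (-16/5 + 14*x)/(a + x))
1/W(T, -138) = 1/((-16/5 + 14*(-138))/(-8 - 138)) = 1/((-16/5 - 1932)/(-146)) = 1/(-1/146*(-9676/5)) = 1/(4838/365) = 365/4838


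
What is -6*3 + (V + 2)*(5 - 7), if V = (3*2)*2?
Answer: -46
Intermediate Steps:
V = 12 (V = 6*2 = 12)
-6*3 + (V + 2)*(5 - 7) = -6*3 + (12 + 2)*(5 - 7) = -18 + 14*(-2) = -18 - 28 = -46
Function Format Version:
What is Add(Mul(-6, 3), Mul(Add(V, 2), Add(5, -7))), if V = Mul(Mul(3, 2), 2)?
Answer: -46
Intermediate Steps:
V = 12 (V = Mul(6, 2) = 12)
Add(Mul(-6, 3), Mul(Add(V, 2), Add(5, -7))) = Add(Mul(-6, 3), Mul(Add(12, 2), Add(5, -7))) = Add(-18, Mul(14, -2)) = Add(-18, -28) = -46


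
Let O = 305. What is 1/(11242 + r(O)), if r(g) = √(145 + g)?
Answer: 5621/63191057 - 15*√2/126382114 ≈ 8.8785e-5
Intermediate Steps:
1/(11242 + r(O)) = 1/(11242 + √(145 + 305)) = 1/(11242 + √450) = 1/(11242 + 15*√2)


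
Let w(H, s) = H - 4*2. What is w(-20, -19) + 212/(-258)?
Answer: -3718/129 ≈ -28.822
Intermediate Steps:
w(H, s) = -8 + H (w(H, s) = H - 8 = -8 + H)
w(-20, -19) + 212/(-258) = (-8 - 20) + 212/(-258) = -28 + 212*(-1/258) = -28 - 106/129 = -3718/129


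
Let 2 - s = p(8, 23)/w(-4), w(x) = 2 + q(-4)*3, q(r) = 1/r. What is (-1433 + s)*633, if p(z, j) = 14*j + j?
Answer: -1080531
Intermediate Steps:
p(z, j) = 15*j
w(x) = 5/4 (w(x) = 2 + 3/(-4) = 2 - ¼*3 = 2 - ¾ = 5/4)
s = -274 (s = 2 - 15*23/5/4 = 2 - 345*4/5 = 2 - 1*276 = 2 - 276 = -274)
(-1433 + s)*633 = (-1433 - 274)*633 = -1707*633 = -1080531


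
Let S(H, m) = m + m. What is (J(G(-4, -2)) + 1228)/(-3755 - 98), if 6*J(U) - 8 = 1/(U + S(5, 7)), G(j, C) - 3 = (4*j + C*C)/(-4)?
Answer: -147521/462360 ≈ -0.31906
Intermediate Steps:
S(H, m) = 2*m
G(j, C) = 3 - j - C**2/4 (G(j, C) = 3 + (4*j + C*C)/(-4) = 3 + (4*j + C**2)*(-1/4) = 3 + (C**2 + 4*j)*(-1/4) = 3 + (-j - C**2/4) = 3 - j - C**2/4)
J(U) = 4/3 + 1/(6*(14 + U)) (J(U) = 4/3 + 1/(6*(U + 2*7)) = 4/3 + 1/(6*(U + 14)) = 4/3 + 1/(6*(14 + U)))
(J(G(-4, -2)) + 1228)/(-3755 - 98) = ((113 + 8*(3 - 1*(-4) - 1/4*(-2)**2))/(6*(14 + (3 - 1*(-4) - 1/4*(-2)**2))) + 1228)/(-3755 - 98) = ((113 + 8*(3 + 4 - 1/4*4))/(6*(14 + (3 + 4 - 1/4*4))) + 1228)/(-3853) = ((113 + 8*(3 + 4 - 1))/(6*(14 + (3 + 4 - 1))) + 1228)*(-1/3853) = ((113 + 8*6)/(6*(14 + 6)) + 1228)*(-1/3853) = ((1/6)*(113 + 48)/20 + 1228)*(-1/3853) = ((1/6)*(1/20)*161 + 1228)*(-1/3853) = (161/120 + 1228)*(-1/3853) = (147521/120)*(-1/3853) = -147521/462360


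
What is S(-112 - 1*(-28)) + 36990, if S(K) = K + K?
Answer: 36822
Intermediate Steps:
S(K) = 2*K
S(-112 - 1*(-28)) + 36990 = 2*(-112 - 1*(-28)) + 36990 = 2*(-112 + 28) + 36990 = 2*(-84) + 36990 = -168 + 36990 = 36822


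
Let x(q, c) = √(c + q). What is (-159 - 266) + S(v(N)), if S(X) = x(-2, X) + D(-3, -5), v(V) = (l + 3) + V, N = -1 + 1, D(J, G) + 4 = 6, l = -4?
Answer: -423 + I*√3 ≈ -423.0 + 1.732*I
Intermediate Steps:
D(J, G) = 2 (D(J, G) = -4 + 6 = 2)
N = 0
v(V) = -1 + V (v(V) = (-4 + 3) + V = -1 + V)
S(X) = 2 + √(-2 + X) (S(X) = √(X - 2) + 2 = √(-2 + X) + 2 = 2 + √(-2 + X))
(-159 - 266) + S(v(N)) = (-159 - 266) + (2 + √(-2 + (-1 + 0))) = -425 + (2 + √(-2 - 1)) = -425 + (2 + √(-3)) = -425 + (2 + I*√3) = -423 + I*√3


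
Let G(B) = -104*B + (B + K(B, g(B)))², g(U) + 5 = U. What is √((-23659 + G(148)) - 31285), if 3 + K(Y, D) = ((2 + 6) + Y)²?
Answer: 15*√2663329 ≈ 24480.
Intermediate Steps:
g(U) = -5 + U
K(Y, D) = -3 + (8 + Y)² (K(Y, D) = -3 + ((2 + 6) + Y)² = -3 + (8 + Y)²)
G(B) = (-3 + B + (8 + B)²)² - 104*B (G(B) = -104*B + (B + (-3 + (8 + B)²))² = -104*B + (-3 + B + (8 + B)²)² = (-3 + B + (8 + B)²)² - 104*B)
√((-23659 + G(148)) - 31285) = √((-23659 + ((-3 + 148 + (8 + 148)²)² - 104*148)) - 31285) = √((-23659 + ((-3 + 148 + 156²)² - 15392)) - 31285) = √((-23659 + ((-3 + 148 + 24336)² - 15392)) - 31285) = √((-23659 + (24481² - 15392)) - 31285) = √((-23659 + (599319361 - 15392)) - 31285) = √((-23659 + 599303969) - 31285) = √(599280310 - 31285) = √599249025 = 15*√2663329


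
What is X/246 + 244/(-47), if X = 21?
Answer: -19679/3854 ≈ -5.1061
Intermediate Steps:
X/246 + 244/(-47) = 21/246 + 244/(-47) = 21*(1/246) + 244*(-1/47) = 7/82 - 244/47 = -19679/3854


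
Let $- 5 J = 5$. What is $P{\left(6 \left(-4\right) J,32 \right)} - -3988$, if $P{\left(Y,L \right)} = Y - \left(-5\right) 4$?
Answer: $4032$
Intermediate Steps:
$J = -1$ ($J = \left(- \frac{1}{5}\right) 5 = -1$)
$P{\left(Y,L \right)} = 20 + Y$ ($P{\left(Y,L \right)} = Y - -20 = Y + 20 = 20 + Y$)
$P{\left(6 \left(-4\right) J,32 \right)} - -3988 = \left(20 + 6 \left(-4\right) \left(-1\right)\right) - -3988 = \left(20 - -24\right) + 3988 = \left(20 + 24\right) + 3988 = 44 + 3988 = 4032$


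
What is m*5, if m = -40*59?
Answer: -11800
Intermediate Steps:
m = -2360
m*5 = -2360*5 = -11800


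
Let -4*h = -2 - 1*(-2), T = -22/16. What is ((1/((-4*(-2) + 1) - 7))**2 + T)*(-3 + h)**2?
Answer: -81/8 ≈ -10.125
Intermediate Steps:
T = -11/8 (T = -22*1/16 = -11/8 ≈ -1.3750)
h = 0 (h = -(-2 - 1*(-2))/4 = -(-2 + 2)/4 = -1/4*0 = 0)
((1/((-4*(-2) + 1) - 7))**2 + T)*(-3 + h)**2 = ((1/((-4*(-2) + 1) - 7))**2 - 11/8)*(-3 + 0)**2 = ((1/((8 + 1) - 7))**2 - 11/8)*(-3)**2 = ((1/(9 - 7))**2 - 11/8)*9 = ((1/2)**2 - 11/8)*9 = (1/4 - 11/8)*9 = -9/8*9 = -81/8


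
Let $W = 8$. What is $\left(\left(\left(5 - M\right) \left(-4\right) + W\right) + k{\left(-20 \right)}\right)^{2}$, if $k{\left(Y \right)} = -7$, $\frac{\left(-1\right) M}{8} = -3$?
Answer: $5929$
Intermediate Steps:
$M = 24$ ($M = \left(-8\right) \left(-3\right) = 24$)
$\left(\left(\left(5 - M\right) \left(-4\right) + W\right) + k{\left(-20 \right)}\right)^{2} = \left(\left(\left(5 - 24\right) \left(-4\right) + 8\right) - 7\right)^{2} = \left(\left(\left(-19\right) \left(-4\right) + 8\right) - 7\right)^{2} = \left(\left(76 + 8\right) - 7\right)^{2} = \left(84 - 7\right)^{2} = 77^{2} = 5929$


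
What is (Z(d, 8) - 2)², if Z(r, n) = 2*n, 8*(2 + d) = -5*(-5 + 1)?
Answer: 196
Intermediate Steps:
d = ½ (d = -2 + (-5*(-5 + 1))/8 = -2 + (-5*(-4))/8 = -2 + (⅛)*20 = -2 + 5/2 = ½ ≈ 0.50000)
(Z(d, 8) - 2)² = (2*8 - 2)² = (16 - 2)² = 14² = 196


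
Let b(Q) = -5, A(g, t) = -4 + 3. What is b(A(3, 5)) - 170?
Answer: -175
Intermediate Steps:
A(g, t) = -1
b(A(3, 5)) - 170 = -5 - 170 = -175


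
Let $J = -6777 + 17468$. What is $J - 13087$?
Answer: $-2396$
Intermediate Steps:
$J = 10691$
$J - 13087 = 10691 - 13087 = -2396$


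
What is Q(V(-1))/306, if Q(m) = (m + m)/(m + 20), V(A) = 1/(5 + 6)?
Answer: 1/33813 ≈ 2.9574e-5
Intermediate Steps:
V(A) = 1/11
Q(m) = 2*m/(20 + m) (Q(m) = (2*m)/(20 + m) = 2*m/(20 + m))
Q(V(-1))/306 = (2*(1/11)/(20 + 1/11))/306 = (2*(1/11)/(221/11))*(1/306) = (2*(1/11)*(11/221))*(1/306) = (2/221)*(1/306) = 1/33813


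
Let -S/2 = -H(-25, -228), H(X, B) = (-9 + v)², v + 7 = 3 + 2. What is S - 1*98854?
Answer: -98612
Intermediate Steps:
v = -2 (v = -7 + (3 + 2) = -7 + 5 = -2)
H(X, B) = 121 (H(X, B) = (-9 - 2)² = (-11)² = 121)
S = 242 (S = -(-2)*121 = -2*(-121) = 242)
S - 1*98854 = 242 - 1*98854 = 242 - 98854 = -98612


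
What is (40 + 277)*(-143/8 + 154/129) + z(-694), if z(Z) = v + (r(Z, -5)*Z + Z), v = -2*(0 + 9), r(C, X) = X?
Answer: -2610899/1032 ≈ -2529.9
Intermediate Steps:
v = -18 (v = -2*9 = -18)
z(Z) = -18 - 4*Z (z(Z) = -18 + (-5*Z + Z) = -18 - 4*Z)
(40 + 277)*(-143/8 + 154/129) + z(-694) = (40 + 277)*(-143/8 + 154/129) + (-18 - 4*(-694)) = 317*(-143*1/8 + 154*(1/129)) + (-18 + 2776) = 317*(-143/8 + 154/129) + 2758 = 317*(-17215/1032) + 2758 = -5457155/1032 + 2758 = -2610899/1032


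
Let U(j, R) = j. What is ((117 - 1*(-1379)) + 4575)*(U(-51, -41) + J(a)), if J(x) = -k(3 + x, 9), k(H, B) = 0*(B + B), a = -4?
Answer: -309621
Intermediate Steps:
k(H, B) = 0 (k(H, B) = 0*(2*B) = 0)
J(x) = 0 (J(x) = -1*0 = 0)
((117 - 1*(-1379)) + 4575)*(U(-51, -41) + J(a)) = ((117 - 1*(-1379)) + 4575)*(-51 + 0) = ((117 + 1379) + 4575)*(-51) = (1496 + 4575)*(-51) = 6071*(-51) = -309621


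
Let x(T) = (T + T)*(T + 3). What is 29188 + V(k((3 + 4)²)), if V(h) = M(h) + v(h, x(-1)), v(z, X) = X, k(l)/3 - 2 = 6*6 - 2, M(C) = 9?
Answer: 29193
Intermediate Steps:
k(l) = 108 (k(l) = 6 + 3*(6*6 - 2) = 6 + 3*(36 - 2) = 6 + 3*34 = 6 + 102 = 108)
x(T) = 2*T*(3 + T) (x(T) = (2*T)*(3 + T) = 2*T*(3 + T))
V(h) = 5 (V(h) = 9 + 2*(-1)*(3 - 1) = 9 + 2*(-1)*2 = 9 - 4 = 5)
29188 + V(k((3 + 4)²)) = 29188 + 5 = 29193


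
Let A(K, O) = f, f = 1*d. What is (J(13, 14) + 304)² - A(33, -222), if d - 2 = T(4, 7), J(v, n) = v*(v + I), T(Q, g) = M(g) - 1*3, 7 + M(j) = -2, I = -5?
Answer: 166474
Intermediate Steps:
M(j) = -9 (M(j) = -7 - 2 = -9)
T(Q, g) = -12 (T(Q, g) = -9 - 1*3 = -9 - 3 = -12)
J(v, n) = v*(-5 + v) (J(v, n) = v*(v - 5) = v*(-5 + v))
d = -10 (d = 2 - 12 = -10)
f = -10 (f = 1*(-10) = -10)
A(K, O) = -10
(J(13, 14) + 304)² - A(33, -222) = (13*(-5 + 13) + 304)² - 1*(-10) = (13*8 + 304)² + 10 = (104 + 304)² + 10 = 408² + 10 = 166464 + 10 = 166474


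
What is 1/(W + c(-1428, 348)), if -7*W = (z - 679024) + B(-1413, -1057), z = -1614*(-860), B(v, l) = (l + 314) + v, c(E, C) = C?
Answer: -1/100632 ≈ -9.9372e-6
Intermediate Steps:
B(v, l) = 314 + l + v (B(v, l) = (314 + l) + v = 314 + l + v)
z = 1388040
W = -100980 (W = -((1388040 - 679024) + (314 - 1057 - 1413))/7 = -(709016 - 2156)/7 = -1/7*706860 = -100980)
1/(W + c(-1428, 348)) = 1/(-100980 + 348) = 1/(-100632) = -1/100632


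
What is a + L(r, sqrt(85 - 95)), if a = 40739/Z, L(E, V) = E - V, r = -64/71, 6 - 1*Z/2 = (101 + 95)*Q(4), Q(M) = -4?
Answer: 2791349/112180 - I*sqrt(10) ≈ 24.883 - 3.1623*I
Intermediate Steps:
Z = 1580 (Z = 12 - 2*(101 + 95)*(-4) = 12 - 392*(-4) = 12 - 2*(-784) = 12 + 1568 = 1580)
r = -64/71 (r = -64*1/71 = -64/71 ≈ -0.90141)
a = 40739/1580 ≈ 25.784
a + L(r, sqrt(85 - 95)) = 40739/1580 + (-64/71 - sqrt(85 - 95)) = 40739/1580 + (-64/71 - sqrt(-10)) = 40739/1580 + (-64/71 - I*sqrt(10)) = 2791349/112180 - I*sqrt(10)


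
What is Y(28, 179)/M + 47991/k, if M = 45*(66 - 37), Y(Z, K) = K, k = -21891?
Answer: -19569922/9522585 ≈ -2.0551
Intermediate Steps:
M = 1305 (M = 45*29 = 1305)
Y(28, 179)/M + 47991/k = 179/1305 + 47991/(-21891) = 179*(1/1305) + 47991*(-1/21891) = 179/1305 - 15997/7297 = -19569922/9522585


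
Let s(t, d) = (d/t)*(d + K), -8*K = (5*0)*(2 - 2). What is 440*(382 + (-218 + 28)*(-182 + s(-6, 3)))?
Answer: 15508680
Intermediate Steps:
K = 0 (K = -5*0*(2 - 2)/8 = -0*0 = -1/8*0 = 0)
s(t, d) = d**2/t (s(t, d) = (d/t)*(d + 0) = (d/t)*d = d**2/t)
440*(382 + (-218 + 28)*(-182 + s(-6, 3))) = 440*(382 + (-218 + 28)*(-182 + 3**2/(-6))) = 440*(382 - 190*(-182 + 9*(-1/6))) = 440*(382 - 190*(-182 - 3/2)) = 440*(382 - 190*(-367/2)) = 440*(382 + 34865) = 440*35247 = 15508680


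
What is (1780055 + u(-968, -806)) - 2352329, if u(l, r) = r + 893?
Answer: -572187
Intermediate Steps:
u(l, r) = 893 + r
(1780055 + u(-968, -806)) - 2352329 = (1780055 + (893 - 806)) - 2352329 = (1780055 + 87) - 2352329 = 1780142 - 2352329 = -572187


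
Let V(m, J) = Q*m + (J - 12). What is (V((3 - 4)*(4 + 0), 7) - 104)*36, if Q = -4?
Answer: -3348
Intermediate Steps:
V(m, J) = -12 + J - 4*m (V(m, J) = -4*m + (J - 12) = -4*m + (-12 + J) = -12 + J - 4*m)
(V((3 - 4)*(4 + 0), 7) - 104)*36 = ((-12 + 7 - 4*(3 - 4)*(4 + 0)) - 104)*36 = ((-12 + 7 - (-4)*4) - 104)*36 = ((-12 + 7 - 4*(-4)) - 104)*36 = ((-12 + 7 + 16) - 104)*36 = (11 - 104)*36 = -93*36 = -3348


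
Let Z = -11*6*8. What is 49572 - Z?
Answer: 50100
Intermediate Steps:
Z = -528 (Z = -66*8 = -528)
49572 - Z = 49572 - 1*(-528) = 49572 + 528 = 50100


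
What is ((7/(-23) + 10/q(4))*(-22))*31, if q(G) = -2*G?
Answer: 48763/46 ≈ 1060.1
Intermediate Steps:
((7/(-23) + 10/q(4))*(-22))*31 = ((7/(-23) + 10/((-2*4)))*(-22))*31 = ((7*(-1/23) + 10/(-8))*(-22))*31 = ((-7/23 + 10*(-⅛))*(-22))*31 = ((-7/23 - 5/4)*(-22))*31 = -143/92*(-22)*31 = (1573/46)*31 = 48763/46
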